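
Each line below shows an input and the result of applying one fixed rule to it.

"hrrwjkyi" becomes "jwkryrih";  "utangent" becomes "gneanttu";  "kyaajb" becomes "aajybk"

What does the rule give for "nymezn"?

emzynn

In each case the input is transformed by: swap the front and back halves of the string, then take characters alternately from the front and the back (1st, last, 2nd, 2nd-last, ...).
"nymezn" → "eznnym" → "emzynn".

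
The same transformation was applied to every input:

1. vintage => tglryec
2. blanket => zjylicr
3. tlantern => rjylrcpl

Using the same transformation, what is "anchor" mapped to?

The pattern: shift every letter 2 places backward in the alphabet (wrapping around).
So "anchor" becomes "ylafmp".

ylafmp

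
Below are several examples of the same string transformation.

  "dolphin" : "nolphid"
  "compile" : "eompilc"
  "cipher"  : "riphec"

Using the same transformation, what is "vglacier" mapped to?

rglaciev

The transformation: swap the first and last characters.
For "vglacier" the result is "rglaciev".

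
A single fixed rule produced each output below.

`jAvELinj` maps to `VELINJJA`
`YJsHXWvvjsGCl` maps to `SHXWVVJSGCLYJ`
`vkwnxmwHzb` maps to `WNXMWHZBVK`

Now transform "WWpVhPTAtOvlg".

The pattern: move the first 2 characters to the end (rotate left by 2), then convert every letter to uppercase.
Applying both steps to "WWpVhPTAtOvlg": "pVhPTAtOvlgWW", then "PVHPTATOVLGWW".

PVHPTATOVLGWW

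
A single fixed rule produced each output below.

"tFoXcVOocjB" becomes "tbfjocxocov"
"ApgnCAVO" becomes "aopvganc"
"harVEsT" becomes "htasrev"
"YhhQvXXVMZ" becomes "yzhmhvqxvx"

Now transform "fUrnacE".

feucran

Each output is the input with this applied: take characters alternately from the front and the back (1st, last, 2nd, 2nd-last, ...), then convert every letter to lowercase.
Applying that to "fUrnacE" gives "feucran".
(Check on "tFoXcVOocjB": → "tBFjocXocOV" → "tbfjocxocov" ✓)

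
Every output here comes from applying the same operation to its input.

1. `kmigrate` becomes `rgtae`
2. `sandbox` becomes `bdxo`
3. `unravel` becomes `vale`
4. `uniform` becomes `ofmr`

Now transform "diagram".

rgma

The transformation: delete the first 3 characters, then swap each adjacent pair of characters (1↔2, 3↔4, ...).
Applying both steps to "diagram": "gram", then "rgma".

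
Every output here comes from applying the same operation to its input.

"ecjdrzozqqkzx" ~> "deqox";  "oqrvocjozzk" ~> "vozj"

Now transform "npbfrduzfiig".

fniu

The transformation: keep one character in every 3, starting at position 1 (positions 1st, 4th, 7th, ...), then swap each adjacent pair of characters (1↔2, 3↔4, ...).
So "npbfrduzfiig" becomes "fniu".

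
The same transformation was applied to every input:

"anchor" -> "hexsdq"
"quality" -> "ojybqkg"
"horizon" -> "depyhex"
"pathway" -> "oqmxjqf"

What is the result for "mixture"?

Looking at the pairs, the operation is to shift every letter 10 places backward in the alphabet (wrapping around), then reverse the string.
"mixture" → "cynjkhu" → "uhkjnyc".

uhkjnyc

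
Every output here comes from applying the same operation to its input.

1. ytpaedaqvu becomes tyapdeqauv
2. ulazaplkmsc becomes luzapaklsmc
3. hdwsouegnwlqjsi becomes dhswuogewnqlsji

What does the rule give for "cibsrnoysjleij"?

Rule — swap each adjacent pair of characters (1↔2, 3↔4, ...).
Doing the same to "cibsrnoysjleij": "icsbnryojselji".

icsbnryojselji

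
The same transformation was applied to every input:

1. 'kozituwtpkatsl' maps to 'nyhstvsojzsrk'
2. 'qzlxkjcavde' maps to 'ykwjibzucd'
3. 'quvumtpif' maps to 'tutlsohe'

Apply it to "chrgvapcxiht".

gqfuzobwhgs

In each case the input is transformed by: delete the first character, then shift every letter 1 place backward in the alphabet (wrapping around).
On "chrgvapcxiht": the first step gives "hrgvapcxiht", and the second then gives "gqfuzobwhgs".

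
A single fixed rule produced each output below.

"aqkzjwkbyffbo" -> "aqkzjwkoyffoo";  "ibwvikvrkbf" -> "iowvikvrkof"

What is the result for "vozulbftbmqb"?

vozuloftomqo

Each output is the input with this applied: replace every "b" with "o".
For "vozulbftbmqb" the result is "vozuloftomqo".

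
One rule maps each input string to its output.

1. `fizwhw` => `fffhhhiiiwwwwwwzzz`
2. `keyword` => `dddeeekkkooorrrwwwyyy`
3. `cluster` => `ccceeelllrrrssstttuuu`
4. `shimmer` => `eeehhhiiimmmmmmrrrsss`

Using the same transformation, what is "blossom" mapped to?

Looking at the pairs, the operation is to sort the characters into alphabetical order, then repeat every character 3 times.
On "blossom" that produces "bbblllmmmoooooossssss".

bbblllmmmoooooossssss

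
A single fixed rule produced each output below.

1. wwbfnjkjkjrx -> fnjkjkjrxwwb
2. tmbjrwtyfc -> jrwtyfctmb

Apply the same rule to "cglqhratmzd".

qhratmzdcgl

The transformation: move the first 3 characters to the end (rotate left by 3).
"cglqhratmzd" → "qhratmzdcgl".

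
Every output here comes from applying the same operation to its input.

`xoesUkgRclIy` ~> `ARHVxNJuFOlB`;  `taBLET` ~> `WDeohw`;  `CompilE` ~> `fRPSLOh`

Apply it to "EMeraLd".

What's happening: shift every letter 3 places forward in the alphabet (wrapping around), then flip the case of every letter.
"EMeraLd" → "HPhudOg" → "hpHUDoG".

hpHUDoG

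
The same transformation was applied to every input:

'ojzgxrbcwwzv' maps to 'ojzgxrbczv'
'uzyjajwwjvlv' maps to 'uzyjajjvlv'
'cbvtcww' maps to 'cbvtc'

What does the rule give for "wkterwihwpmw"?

kterihpm

The transformation: remove every "w".
For "wkterwihwpmw" the result is "kterihpm".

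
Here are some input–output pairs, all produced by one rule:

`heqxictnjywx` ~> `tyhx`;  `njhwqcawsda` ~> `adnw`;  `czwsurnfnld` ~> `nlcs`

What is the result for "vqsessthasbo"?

In each case the input is transformed by: keep one character in every 3, starting at position 1 (positions 1st, 4th, 7th, ...), then swap the front and back halves of the string.
Working it through for "vqsessthasbo": intermediate "vets", final "tsve".

tsve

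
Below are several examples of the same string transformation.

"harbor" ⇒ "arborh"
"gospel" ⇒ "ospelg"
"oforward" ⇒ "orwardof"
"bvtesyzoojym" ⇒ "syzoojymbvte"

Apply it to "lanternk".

Each output is the input with this applied: swap the front and back halves of the string, then move the last 2 characters to the front (rotate right by 2).
For "lanternk", step one produces "ernklant"; step two turns that into "nternkla".

nternkla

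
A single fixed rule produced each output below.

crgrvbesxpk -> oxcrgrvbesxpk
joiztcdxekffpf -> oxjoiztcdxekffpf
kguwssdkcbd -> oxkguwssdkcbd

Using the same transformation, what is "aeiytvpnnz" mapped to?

oxaeiytvpnnz

Looking at the pairs, the operation is to prepend "ox".
"aeiytvpnnz" → "oxaeiytvpnnz".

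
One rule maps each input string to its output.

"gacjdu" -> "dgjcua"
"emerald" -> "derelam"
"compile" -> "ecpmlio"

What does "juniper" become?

Rule — swap each adjacent pair of characters (1↔2, 3↔4, ...), then swap the first and last characters.
Applying both steps to "juniper": "ujinepr", then "rjinepu".

rjinepu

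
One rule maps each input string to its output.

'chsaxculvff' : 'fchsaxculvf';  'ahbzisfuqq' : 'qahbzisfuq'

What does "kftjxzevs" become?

skftjxzev

Rule — move the last character to the front.
Applying that to "kftjxzevs" gives "skftjxzev".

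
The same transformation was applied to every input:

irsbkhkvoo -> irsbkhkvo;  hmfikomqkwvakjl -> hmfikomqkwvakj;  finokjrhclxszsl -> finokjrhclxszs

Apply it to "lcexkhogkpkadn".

lcexkhogkpkad

In each case the input is transformed by: delete the last character.
"lcexkhogkpkadn" → "lcexkhogkpkad".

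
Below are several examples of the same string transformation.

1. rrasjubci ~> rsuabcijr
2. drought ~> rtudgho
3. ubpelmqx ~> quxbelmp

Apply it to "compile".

What's happening: sort the characters into alphabetical order, then move the last 3 characters to the front (rotate right by 3).
"compile" → "ceilmop" → "mopceil".
(Check on "ubpelmqx": → "belmpqux" → "quxbelmp" ✓)

mopceil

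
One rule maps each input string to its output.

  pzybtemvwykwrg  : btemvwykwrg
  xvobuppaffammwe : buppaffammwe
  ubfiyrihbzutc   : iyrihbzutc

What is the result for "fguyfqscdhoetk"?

In each case the input is transformed by: delete the first 3 characters.
On "fguyfqscdhoetk" that produces "yfqscdhoetk".

yfqscdhoetk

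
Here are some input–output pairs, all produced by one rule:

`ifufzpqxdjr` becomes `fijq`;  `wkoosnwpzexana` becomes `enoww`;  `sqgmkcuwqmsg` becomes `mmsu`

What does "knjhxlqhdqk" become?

hkqq

In each case the input is transformed by: keep one character in every 3, starting at position 1 (positions 1st, 4th, 7th, ...), then sort the characters into alphabetical order.
On "knjhxlqhdqk": the first step gives "khqq", and the second then gives "hkqq".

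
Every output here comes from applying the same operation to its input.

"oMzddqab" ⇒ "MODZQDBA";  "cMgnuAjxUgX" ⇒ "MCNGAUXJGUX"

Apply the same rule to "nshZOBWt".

In each case the input is transformed by: swap each adjacent pair of characters (1↔2, 3↔4, ...), then convert every letter to uppercase.
Starting from "nshZOBWt": after the first operation, "snZhBOtW"; after the second, "SNZHBOTW".
(Check on "cMgnuAjxUgX": → "McngAuxjgUX" → "MCNGAUXJGUX" ✓)

SNZHBOTW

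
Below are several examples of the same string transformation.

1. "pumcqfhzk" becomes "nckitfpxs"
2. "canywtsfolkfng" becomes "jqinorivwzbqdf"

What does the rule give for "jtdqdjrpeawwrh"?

The transformation: shift every letter 3 places forward in the alphabet (wrapping around), then reverse the string.
For "jtdqdjrpeawwrh", step one produces "mwgtgmushdzzuk"; step two turns that into "kuzzdhsumgtgwm".

kuzzdhsumgtgwm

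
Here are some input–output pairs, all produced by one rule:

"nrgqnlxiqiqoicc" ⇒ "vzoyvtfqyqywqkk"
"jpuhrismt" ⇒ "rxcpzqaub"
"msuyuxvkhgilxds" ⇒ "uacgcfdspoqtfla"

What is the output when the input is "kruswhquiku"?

szcaepycqsc

Each output is the input with this applied: shift every letter 8 places forward in the alphabet (wrapping around).
On "kruswhquiku" that produces "szcaepycqsc".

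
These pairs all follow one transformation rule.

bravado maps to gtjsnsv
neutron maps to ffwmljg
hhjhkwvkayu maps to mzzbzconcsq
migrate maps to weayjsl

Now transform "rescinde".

What's happening: move the last character to the front, then shift every letter 8 places backward in the alphabet (wrapping around).
Starting from "rescinde": after the first operation, "erescind"; after the second, "wjwkuafv".

wjwkuafv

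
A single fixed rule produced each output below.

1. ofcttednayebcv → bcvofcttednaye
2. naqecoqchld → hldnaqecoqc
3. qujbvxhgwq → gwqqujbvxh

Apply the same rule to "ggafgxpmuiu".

Each output is the input with this applied: move the last 3 characters to the front (rotate right by 3).
Applying that to "ggafgxpmuiu" gives "uiuggafgxpm".

uiuggafgxpm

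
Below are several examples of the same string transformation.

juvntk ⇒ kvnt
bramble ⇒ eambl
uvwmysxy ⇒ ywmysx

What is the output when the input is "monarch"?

hnarc

The pattern: delete the first 2 characters, then move the last character to the front.
"monarch" → "hnarc".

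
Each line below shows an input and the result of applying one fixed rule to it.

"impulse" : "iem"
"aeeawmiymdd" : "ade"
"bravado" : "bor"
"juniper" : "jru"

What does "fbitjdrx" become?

fxb

The transformation: take characters alternately from the front and the back (1st, last, 2nd, 2nd-last, ...), then keep only the first 3 characters.
For "fbitjdrx" the result is "fxb".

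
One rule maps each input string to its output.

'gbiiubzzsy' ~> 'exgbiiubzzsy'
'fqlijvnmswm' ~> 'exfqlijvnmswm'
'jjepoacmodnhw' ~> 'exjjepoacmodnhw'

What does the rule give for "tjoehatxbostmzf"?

In each case the input is transformed by: prepend "ex".
Doing the same to "tjoehatxbostmzf": "extjoehatxbostmzf".

extjoehatxbostmzf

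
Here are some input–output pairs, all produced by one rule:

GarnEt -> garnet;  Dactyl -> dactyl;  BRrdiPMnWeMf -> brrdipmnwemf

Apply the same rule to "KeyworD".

keyword

In each case the input is transformed by: convert every letter to lowercase.
"KeyworD" → "keyword".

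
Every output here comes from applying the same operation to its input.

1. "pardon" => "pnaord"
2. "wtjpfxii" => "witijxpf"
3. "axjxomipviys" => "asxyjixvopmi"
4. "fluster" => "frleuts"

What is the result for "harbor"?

hraorb

Looking at the pairs, the operation is to take characters alternately from the front and the back (1st, last, 2nd, 2nd-last, ...).
Applying that to "harbor" gives "hraorb".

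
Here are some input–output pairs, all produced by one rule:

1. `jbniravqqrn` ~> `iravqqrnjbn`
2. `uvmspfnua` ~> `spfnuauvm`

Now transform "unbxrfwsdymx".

xrfwsdymxunb

Each output is the input with this applied: move the first 3 characters to the end (rotate left by 3).
On "unbxrfwsdymx" that produces "xrfwsdymxunb".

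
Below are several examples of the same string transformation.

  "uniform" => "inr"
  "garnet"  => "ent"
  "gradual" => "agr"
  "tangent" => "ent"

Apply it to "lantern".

enr

The transformation: sort the characters into alphabetical order, then keep every other character starting from the second (positions 2nd, 4th, 6th, ...).
Starting from "lantern": after the first operation, "aelnnrt"; after the second, "enr".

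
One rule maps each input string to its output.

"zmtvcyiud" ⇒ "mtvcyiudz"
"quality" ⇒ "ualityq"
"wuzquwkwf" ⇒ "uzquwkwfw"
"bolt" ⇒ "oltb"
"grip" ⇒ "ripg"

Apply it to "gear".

earg

In each case the input is transformed by: move the first character to the end.
For "gear" the result is "earg".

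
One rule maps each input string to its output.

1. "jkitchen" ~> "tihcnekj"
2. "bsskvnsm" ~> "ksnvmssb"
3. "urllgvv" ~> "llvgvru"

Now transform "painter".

nietrap

In each case the input is transformed by: swap each adjacent pair of characters (1↔2, 3↔4, ...), then move the first 2 characters to the end (rotate left by 2).
On "painter": the first step gives "apnietr", and the second then gives "nietrap".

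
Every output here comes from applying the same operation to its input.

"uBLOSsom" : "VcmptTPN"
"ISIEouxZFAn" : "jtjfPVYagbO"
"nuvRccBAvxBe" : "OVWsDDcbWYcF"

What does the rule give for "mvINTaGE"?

NWjouBhf

Rule — shift every letter 1 place forward in the alphabet (wrapping around), then flip the case of every letter.
Applying both steps to "mvINTaGE": "nwJOUbHF", then "NWjouBhf".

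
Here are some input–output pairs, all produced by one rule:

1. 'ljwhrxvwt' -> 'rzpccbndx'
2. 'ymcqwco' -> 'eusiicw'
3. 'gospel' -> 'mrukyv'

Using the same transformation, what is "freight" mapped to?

lzxnkmo

The pattern: shift every letter 6 places forward in the alphabet (wrapping around), then take characters alternately from the front and the back (1st, last, 2nd, 2nd-last, ...).
Applying both steps to "freight": "lxkomnz", then "lzxnkmo".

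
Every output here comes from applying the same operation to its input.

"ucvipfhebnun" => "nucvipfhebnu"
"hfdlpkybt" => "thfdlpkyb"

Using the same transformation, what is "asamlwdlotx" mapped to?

The transformation: move the last character to the front.
On "asamlwdlotx" that produces "xasamlwdlot".

xasamlwdlot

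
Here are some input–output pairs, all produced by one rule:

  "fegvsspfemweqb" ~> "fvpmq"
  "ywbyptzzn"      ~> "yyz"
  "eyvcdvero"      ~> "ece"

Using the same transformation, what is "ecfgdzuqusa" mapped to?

egus

Each output is the input with this applied: keep one character in every 3, starting at position 1 (positions 1st, 4th, 7th, ...).
On "ecfgdzuqusa" that produces "egus".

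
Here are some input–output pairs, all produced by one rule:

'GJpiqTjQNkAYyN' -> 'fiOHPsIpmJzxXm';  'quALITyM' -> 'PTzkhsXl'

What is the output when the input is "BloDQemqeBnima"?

The pattern: flip the case of every letter, then shift every letter 1 place backward in the alphabet (wrapping around).
Applying both steps to "BloDQemqeBnima": "bLOdqEMQEbNIMA", then "aKNcpDLPDaMHLZ".

aKNcpDLPDaMHLZ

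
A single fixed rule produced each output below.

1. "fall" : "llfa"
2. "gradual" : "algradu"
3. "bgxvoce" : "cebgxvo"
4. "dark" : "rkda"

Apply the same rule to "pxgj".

gjpx

Looking at the pairs, the operation is to move the last 2 characters to the front (rotate right by 2).
Doing the same to "pxgj": "gjpx".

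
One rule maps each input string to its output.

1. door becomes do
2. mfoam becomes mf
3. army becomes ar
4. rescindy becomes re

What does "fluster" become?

Looking at the pairs, the operation is to keep only the first 2 characters.
On "fluster" that produces "fl".

fl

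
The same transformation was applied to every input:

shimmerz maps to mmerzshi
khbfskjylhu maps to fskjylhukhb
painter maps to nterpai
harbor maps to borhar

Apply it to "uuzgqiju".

Rule — move the first 3 characters to the end (rotate left by 3).
Doing the same to "uuzgqiju": "gqijuuuz".

gqijuuuz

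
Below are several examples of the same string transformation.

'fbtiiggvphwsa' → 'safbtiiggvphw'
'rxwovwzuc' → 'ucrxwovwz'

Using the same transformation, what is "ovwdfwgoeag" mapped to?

agovwdfwgoe

The transformation: move the last 2 characters to the front (rotate right by 2).
Applying that to "ovwdfwgoeag" gives "agovwdfwgoe".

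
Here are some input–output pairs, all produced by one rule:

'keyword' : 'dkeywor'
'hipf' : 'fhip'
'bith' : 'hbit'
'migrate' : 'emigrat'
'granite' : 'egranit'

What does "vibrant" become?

Looking at the pairs, the operation is to move the last character to the front.
On "vibrant" that produces "tvibran".

tvibran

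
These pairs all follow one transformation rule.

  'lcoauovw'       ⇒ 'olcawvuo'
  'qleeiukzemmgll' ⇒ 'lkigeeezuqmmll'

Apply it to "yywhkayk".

The rule is to sort the characters into reverse alphabetical order, then swap the front and back halves of the string.
For "yywhkayk", step one produces "yyywkkha"; step two turns that into "kkhayyyw".

kkhayyyw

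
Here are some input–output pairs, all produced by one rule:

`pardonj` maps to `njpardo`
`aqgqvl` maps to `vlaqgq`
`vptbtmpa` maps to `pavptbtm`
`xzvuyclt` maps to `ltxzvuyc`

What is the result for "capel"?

Looking at the pairs, the operation is to move the last 2 characters to the front (rotate right by 2).
On "capel" that produces "elcap".

elcap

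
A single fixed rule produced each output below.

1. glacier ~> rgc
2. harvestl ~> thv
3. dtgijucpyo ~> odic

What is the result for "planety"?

Each output is the input with this applied: keep one character in every 3, starting at position 1 (positions 1st, 4th, 7th, ...), then move the last character to the front.
For "planety" the result is "ypn".

ypn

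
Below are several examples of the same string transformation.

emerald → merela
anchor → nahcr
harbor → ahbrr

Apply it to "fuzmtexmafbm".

Each output is the input with this applied: swap each adjacent pair of characters (1↔2, 3↔4, ...), then delete the last character.
Applying both steps to "fuzmtexmafbm": "ufmzetmxfamb", then "ufmzetmxfam".

ufmzetmxfam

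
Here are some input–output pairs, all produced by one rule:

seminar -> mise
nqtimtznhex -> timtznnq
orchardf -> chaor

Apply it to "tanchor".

The rule is to delete the last 3 characters, then move the first 2 characters to the end (rotate left by 2).
On "tanchor": the first step gives "tanc", and the second then gives "ncta".
(Check on "nqtimtznhex": → "nqtimtzn" → "timtznnq" ✓)

ncta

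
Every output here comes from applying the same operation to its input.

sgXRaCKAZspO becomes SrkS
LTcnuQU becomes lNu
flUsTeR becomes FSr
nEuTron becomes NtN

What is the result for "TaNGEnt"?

tgT

The pattern: keep one character in every 3, starting at position 1 (positions 1st, 4th, 7th, ...), then flip the case of every letter.
For "TaNGEnt" the result is "tgT".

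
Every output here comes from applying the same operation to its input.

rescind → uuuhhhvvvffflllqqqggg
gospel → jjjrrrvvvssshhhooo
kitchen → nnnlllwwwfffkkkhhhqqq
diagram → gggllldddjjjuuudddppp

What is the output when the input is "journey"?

The pattern: repeat every character 3 times, then shift every letter 3 places forward in the alphabet (wrapping around).
On "journey": the first step gives "jjjooouuurrrnnneeeyyy", and the second then gives "mmmrrrxxxuuuqqqhhhbbb".

mmmrrrxxxuuuqqqhhhbbb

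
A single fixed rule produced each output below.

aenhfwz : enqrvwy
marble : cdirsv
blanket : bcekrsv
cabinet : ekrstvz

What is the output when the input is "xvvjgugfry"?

ailmmopwxx

Rule — shift every letter 9 places backward in the alphabet (wrapping around), then sort the characters into alphabetical order.
"xvvjgugfry" → "ommaxlxwip" → "ailmmopwxx".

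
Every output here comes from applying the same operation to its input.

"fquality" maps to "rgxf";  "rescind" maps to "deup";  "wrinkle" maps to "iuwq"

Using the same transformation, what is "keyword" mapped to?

The pattern: shift every letter 12 places forward in the alphabet (wrapping around), then keep every other character starting from the first (positions 1st, 3rd, 5th, ...).
"keyword" → "wqkiadp" → "wkap".

wkap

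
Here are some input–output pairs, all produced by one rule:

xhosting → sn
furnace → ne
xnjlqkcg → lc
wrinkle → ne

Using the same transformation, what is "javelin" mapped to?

en

The rule is to move the first character to the end, then keep one character in every 3, starting at position 3 (positions 3rd, 6th, 9th, ...).
Applying both steps to "javelin": "avelinj", then "en".
(Check on "wrinkle": → "rinklew" → "ne" ✓)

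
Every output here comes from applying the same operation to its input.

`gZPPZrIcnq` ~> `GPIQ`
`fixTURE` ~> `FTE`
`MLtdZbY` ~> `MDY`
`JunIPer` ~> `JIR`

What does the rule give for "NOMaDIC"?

NAC

The rule is to keep one character in every 3, starting at position 1 (positions 1st, 4th, 7th, ...), then convert every letter to uppercase.
"NOMaDIC" → "NaC" → "NAC".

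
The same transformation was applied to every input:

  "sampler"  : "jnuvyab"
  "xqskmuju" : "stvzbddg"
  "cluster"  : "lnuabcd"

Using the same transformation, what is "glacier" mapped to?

jlnprua

What's happening: sort the characters into alphabetical order, then shift every letter 9 places forward in the alphabet (wrapping around).
On "glacier": the first step gives "acegilr", and the second then gives "jlnprua".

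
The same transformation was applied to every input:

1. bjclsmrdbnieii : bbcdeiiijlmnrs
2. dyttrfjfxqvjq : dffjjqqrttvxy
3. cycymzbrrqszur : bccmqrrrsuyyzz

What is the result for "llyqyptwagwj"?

agjllpqtwwyy

Each output is the input with this applied: sort the characters into alphabetical order.
So "llyqyptwagwj" becomes "agjllpqtwwyy".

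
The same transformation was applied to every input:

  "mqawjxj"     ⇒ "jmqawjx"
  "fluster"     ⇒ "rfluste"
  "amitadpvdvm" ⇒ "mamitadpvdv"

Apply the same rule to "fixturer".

rfixture

What's happening: move the last character to the front.
Applying that to "fixturer" gives "rfixture".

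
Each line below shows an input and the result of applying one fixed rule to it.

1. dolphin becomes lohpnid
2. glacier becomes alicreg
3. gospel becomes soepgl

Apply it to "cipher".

In each case the input is transformed by: move the first character to the end, then swap each adjacent pair of characters (1↔2, 3↔4, ...).
For "cipher", step one produces "ipherc"; step two turns that into "piehcr".

piehcr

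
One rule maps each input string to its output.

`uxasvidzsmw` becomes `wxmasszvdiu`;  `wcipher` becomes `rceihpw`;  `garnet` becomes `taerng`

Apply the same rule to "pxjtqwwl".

Rule — take characters alternately from the front and the back (1st, last, 2nd, 2nd-last, ...), then move the first character to the end.
On "pxjtqwwl": the first step gives "plxwjwtq", and the second then gives "lxwjwtqp".
(Check on "wcipher": → "wrceihp" → "rceihpw" ✓)

lxwjwtqp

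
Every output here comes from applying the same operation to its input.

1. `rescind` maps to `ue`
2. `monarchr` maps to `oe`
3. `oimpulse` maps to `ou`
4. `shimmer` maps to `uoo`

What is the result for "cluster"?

eu

Looking at the pairs, the operation is to shift every letter 2 places forward in the alphabet (wrapping around), then keep only the vowels.
On "cluster": the first step gives "enwuvgt", and the second then gives "eu".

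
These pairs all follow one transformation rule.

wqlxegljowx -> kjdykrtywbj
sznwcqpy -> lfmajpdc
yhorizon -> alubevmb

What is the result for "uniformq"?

dhavsbez

Each output is the input with this applied: move the last character to the front, then shift every letter 13 places forward in the alphabet (wrapping around) — i.e. ROT13.
Doing the same to "uniformq": "dhavsbez".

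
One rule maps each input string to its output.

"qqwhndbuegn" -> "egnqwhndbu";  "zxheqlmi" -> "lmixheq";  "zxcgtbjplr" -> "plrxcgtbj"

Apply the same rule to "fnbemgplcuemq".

emqnbemgplcu

The transformation: delete the first character, then move the last 3 characters to the front (rotate right by 3).
On "fnbemgplcuemq": the first step gives "nbemgplcuemq", and the second then gives "emqnbemgplcu".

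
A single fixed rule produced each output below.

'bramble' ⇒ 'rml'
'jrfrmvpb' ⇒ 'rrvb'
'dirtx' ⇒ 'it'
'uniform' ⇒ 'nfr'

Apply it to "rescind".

The transformation: keep every other character starting from the second (positions 2nd, 4th, 6th, ...).
Applying that to "rescind" gives "ecn".

ecn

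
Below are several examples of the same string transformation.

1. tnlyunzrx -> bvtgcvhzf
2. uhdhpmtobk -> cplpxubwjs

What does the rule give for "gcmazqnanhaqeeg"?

okuihyvivpiymmo

Each output is the input with this applied: shift every letter 8 places forward in the alphabet (wrapping around).
"gcmazqnanhaqeeg" → "okuihyvivpiymmo".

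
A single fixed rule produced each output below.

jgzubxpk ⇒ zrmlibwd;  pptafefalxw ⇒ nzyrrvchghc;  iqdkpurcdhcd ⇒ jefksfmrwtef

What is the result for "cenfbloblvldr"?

What's happening: shift every letter 2 places forward in the alphabet (wrapping around), then move the last 3 characters to the front (rotate right by 3).
Starting from "cenfbloblvldr": after the first operation, "egphdnqdnxnft"; after the second, "nftegphdnqdnx".

nftegphdnqdnx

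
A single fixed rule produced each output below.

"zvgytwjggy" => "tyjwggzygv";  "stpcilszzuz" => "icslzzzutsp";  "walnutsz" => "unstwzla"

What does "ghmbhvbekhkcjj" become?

hbbvkekhjcgjmh

Looking at the pairs, the operation is to move the first 3 characters to the end (rotate left by 3), then swap each adjacent pair of characters (1↔2, 3↔4, ...).
Starting from "ghmbhvbekhkcjj": after the first operation, "bhvbekhkcjjghm"; after the second, "hbbvkekhjcgjmh".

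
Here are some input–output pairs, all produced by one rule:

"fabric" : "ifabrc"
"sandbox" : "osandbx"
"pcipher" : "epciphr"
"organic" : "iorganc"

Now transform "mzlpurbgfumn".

mmzlpurbgfun

In each case the input is transformed by: move the last character to the front, then swap the first and last characters.
Starting from "mzlpurbgfumn": after the first operation, "nmzlpurbgfum"; after the second, "mmzlpurbgfun".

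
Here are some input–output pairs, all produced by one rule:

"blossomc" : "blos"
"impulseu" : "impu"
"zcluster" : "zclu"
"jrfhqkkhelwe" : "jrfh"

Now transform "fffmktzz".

fffm

Looking at the pairs, the operation is to keep only the first 4 characters.
For "fffmktzz" the result is "fffm".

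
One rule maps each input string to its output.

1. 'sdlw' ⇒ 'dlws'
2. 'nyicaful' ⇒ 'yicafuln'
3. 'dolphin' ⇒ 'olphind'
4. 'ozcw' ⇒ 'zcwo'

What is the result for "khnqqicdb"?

hnqqicdbk

Each output is the input with this applied: move the first character to the end.
"khnqqicdb" → "hnqqicdbk".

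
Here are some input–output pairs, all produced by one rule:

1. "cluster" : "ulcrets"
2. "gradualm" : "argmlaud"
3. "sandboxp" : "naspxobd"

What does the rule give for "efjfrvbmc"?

The transformation: move the first 3 characters to the end (rotate left by 3), then reverse the string.
On "efjfrvbmc": the first step gives "frvbmcefj", and the second then gives "jfecmbvrf".
(Check on "sandboxp": → "dboxpsan" → "naspxobd" ✓)

jfecmbvrf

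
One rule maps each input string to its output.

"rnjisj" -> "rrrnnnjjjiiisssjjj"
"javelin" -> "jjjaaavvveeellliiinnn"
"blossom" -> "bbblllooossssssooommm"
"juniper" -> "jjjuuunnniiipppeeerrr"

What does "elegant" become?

The pattern: repeat every character 3 times.
Applying that to "elegant" gives "eeellleeegggaaannnttt".

eeellleeegggaaannnttt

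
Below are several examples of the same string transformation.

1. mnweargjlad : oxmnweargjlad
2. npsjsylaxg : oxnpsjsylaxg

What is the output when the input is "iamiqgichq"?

Looking at the pairs, the operation is to prepend "ox".
"iamiqgichq" → "oxiamiqgichq".

oxiamiqgichq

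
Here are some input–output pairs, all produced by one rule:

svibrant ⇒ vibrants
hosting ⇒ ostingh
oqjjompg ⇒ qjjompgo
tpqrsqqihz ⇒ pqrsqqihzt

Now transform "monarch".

onarchm

Rule — move the first character to the end.
On "monarch" that produces "onarchm".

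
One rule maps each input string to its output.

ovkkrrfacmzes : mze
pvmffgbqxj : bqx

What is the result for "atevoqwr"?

Rule — delete the last character, then keep only the last 3 characters.
Starting from "atevoqwr": after the first operation, "atevoqw"; after the second, "oqw".

oqw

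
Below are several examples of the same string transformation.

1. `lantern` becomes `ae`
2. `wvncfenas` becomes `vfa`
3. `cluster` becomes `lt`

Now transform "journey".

on

Each output is the input with this applied: keep one character in every 3, starting at position 2 (positions 2nd, 5th, 8th, ...).
On "journey" that produces "on".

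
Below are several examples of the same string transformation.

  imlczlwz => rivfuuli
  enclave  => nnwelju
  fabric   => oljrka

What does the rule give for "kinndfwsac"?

tlrjwbwfmo

The pattern: shift every letter 9 places forward in the alphabet (wrapping around), then take characters alternately from the front and the back (1st, last, 2nd, 2nd-last, ...).
"kinndfwsac" → "trwwmofbjl" → "tlrjwbwfmo".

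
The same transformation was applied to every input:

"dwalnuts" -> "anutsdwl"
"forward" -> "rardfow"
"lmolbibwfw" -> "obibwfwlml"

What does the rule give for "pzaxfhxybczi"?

The transformation: move the first 3 characters to the end (rotate left by 3), then swap the first and last characters.
Starting from "pzaxfhxybczi": after the first operation, "xfhxybczipza"; after the second, "afhxybczipzx".
(Check on "forward": → "wardfor" → "rardfow" ✓)

afhxybczipzx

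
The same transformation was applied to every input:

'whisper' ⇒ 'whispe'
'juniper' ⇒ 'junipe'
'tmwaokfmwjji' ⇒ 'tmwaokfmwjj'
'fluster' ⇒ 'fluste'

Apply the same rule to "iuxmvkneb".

iuxmvkne

In each case the input is transformed by: delete the last character.
Applying that to "iuxmvkneb" gives "iuxmvkne".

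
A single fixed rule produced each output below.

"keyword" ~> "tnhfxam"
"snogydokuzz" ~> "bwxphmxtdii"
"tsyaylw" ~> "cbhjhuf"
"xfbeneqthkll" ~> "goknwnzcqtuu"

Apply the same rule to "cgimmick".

lprvvrlt

The rule is to shift every letter 9 places forward in the alphabet (wrapping around).
On "cgimmick" that produces "lprvvrlt".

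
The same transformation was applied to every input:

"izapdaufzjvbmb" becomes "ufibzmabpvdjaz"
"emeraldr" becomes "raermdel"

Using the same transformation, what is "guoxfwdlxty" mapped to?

Each output is the input with this applied: take characters alternately from the front and the back (1st, last, 2nd, 2nd-last, ...), then move the last 2 characters to the front (rotate right by 2).
On "guoxfwdlxty": the first step gives "gyutoxxlfdw", and the second then gives "dwgyutoxxlf".

dwgyutoxxlf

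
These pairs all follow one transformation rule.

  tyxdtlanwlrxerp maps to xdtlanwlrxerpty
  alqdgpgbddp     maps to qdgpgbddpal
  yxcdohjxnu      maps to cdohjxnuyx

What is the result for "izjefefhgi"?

jefefhgiiz

The rule is to move the first 2 characters to the end (rotate left by 2).
"izjefefhgi" → "jefefhgiiz".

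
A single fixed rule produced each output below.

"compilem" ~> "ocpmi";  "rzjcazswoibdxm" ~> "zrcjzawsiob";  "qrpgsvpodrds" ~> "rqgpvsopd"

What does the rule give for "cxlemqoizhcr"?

xcelqmioz

The pattern: delete the last 3 characters, then swap each adjacent pair of characters (1↔2, 3↔4, ...).
Working it through for "cxlemqoizhcr": intermediate "cxlemqoiz", final "xcelqmioz".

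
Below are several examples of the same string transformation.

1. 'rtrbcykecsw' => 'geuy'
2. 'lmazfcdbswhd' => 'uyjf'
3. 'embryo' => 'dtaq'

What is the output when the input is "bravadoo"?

The pattern: shift every letter 2 places forward in the alphabet (wrapping around), then keep only the last 4 characters.
"bravadoo" → "dtcxcfqq" → "cfqq".
(Check on "lmazfcdbswhd": → "nocbhefduyjf" → "uyjf" ✓)

cfqq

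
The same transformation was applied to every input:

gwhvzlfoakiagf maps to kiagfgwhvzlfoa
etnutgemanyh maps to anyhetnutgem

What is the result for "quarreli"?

The transformation: move the first 2 characters to the end (rotate left by 2), then swap the front and back halves of the string.
Doing the same to "quarreli": "liquarre".

liquarre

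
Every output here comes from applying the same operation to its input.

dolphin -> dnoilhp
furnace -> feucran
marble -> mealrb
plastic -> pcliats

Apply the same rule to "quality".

Each output is the input with this applied: take characters alternately from the front and the back (1st, last, 2nd, 2nd-last, ...).
For "quality" the result is "qyutail".

qyutail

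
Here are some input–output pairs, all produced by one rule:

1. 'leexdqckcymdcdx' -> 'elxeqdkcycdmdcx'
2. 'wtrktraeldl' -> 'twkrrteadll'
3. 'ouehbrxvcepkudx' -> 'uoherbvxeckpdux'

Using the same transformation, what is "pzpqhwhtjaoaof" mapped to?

What's happening: swap each adjacent pair of characters (1↔2, 3↔4, ...).
"pzpqhwhtjaoaof" → "zpqpwhthajaofo".

zpqpwhthajaofo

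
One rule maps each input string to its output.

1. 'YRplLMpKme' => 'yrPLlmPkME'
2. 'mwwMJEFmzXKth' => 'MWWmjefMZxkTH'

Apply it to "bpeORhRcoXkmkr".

BPEorHrCOxKMKR

The pattern: flip the case of every letter.
For "bpeORhRcoXkmkr" the result is "BPEorHrCOxKMKR".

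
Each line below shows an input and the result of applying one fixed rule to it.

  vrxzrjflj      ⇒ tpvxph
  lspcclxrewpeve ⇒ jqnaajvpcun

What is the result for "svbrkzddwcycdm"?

qtzpixbbuaw

The transformation: shift every letter 2 places backward in the alphabet (wrapping around), then delete the last 3 characters.
"svbrkzddwcycdm" → "qtzpixbbuawabk" → "qtzpixbbuaw".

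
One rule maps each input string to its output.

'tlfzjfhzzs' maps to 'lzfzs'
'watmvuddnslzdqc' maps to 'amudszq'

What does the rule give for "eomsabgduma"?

osbdm

Rule — keep every other character starting from the second (positions 2nd, 4th, 6th, ...).
Doing the same to "eomsabgduma": "osbdm".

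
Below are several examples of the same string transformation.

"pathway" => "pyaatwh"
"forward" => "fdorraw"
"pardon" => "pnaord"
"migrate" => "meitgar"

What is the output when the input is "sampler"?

sraemlp

Rule — take characters alternately from the front and the back (1st, last, 2nd, 2nd-last, ...).
On "sampler" that produces "sraemlp".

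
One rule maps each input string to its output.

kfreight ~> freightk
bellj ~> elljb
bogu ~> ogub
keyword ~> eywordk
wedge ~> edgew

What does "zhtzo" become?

The rule is to move the first character to the end.
Applying that to "zhtzo" gives "htzoz".

htzoz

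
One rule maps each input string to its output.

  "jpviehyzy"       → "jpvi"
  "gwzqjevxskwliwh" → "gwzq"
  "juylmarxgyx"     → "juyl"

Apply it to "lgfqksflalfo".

What's happening: keep only the first 4 characters.
"lgfqksflalfo" → "lgfq".

lgfq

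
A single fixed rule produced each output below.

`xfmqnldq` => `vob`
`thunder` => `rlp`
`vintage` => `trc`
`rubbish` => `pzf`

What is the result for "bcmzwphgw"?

What's happening: keep one character in every 3, starting at position 1 (positions 1st, 4th, 7th, ...), then shift every letter 2 places backward in the alphabet (wrapping around).
For "bcmzwphgw", step one produces "bzh"; step two turns that into "zxf".
(Check on "vintage": → "vte" → "trc" ✓)

zxf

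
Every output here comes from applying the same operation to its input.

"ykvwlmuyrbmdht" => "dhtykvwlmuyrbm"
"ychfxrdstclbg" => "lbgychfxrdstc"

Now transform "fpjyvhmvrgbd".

gbdfpjyvhmvr

Rule — move the last 3 characters to the front (rotate right by 3).
So "fpjyvhmvrgbd" becomes "gbdfpjyvhmvr".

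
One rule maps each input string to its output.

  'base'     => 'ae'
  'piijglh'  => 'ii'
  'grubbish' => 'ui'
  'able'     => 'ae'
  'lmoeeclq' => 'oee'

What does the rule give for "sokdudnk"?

Rule — keep only the vowels.
On "sokdudnk" that produces "ou".

ou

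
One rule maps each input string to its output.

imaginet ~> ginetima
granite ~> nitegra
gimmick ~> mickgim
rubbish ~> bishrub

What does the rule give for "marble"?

blemar

Looking at the pairs, the operation is to move the first 3 characters to the end (rotate left by 3).
On "marble" that produces "blemar".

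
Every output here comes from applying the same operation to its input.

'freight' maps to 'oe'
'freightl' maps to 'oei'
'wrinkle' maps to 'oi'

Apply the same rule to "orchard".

oeoa

The rule is to shift every letter 3 places backward in the alphabet (wrapping around), then keep only the vowels.
"orchard" → "lozexoa" → "oeoa".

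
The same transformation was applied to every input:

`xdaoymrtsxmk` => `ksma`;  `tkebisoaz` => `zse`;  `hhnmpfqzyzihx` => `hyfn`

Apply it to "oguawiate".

eiu

The rule is to keep one character in every 3, starting at position 3 (positions 3rd, 6th, 9th, ...), then reverse the string.
Applying both steps to "oguawiate": "uie", then "eiu".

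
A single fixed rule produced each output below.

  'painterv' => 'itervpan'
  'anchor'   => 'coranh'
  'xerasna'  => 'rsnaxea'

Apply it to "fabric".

The transformation: move the first 3 characters to the end (rotate left by 3), then swap the first and last characters.
Applying both steps to "fabric": "ricfab", then "bicfar".

bicfar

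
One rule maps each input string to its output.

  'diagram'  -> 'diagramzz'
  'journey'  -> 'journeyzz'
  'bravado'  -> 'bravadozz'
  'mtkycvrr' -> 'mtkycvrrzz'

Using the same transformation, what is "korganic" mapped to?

korganiczz

The transformation: append "zz".
Doing the same to "korganic": "korganiczz".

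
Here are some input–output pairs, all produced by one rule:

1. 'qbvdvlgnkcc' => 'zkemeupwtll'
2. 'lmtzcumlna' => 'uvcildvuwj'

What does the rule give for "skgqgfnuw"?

btpzpowdf

Rule — shift every letter 9 places forward in the alphabet (wrapping around).
For "skgqgfnuw" the result is "btpzpowdf".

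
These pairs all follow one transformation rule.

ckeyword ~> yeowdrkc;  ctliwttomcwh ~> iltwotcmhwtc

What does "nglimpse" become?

ilpmesgn

Each output is the input with this applied: swap each adjacent pair of characters (1↔2, 3↔4, ...), then move the first 2 characters to the end (rotate left by 2).
Starting from "nglimpse": after the first operation, "gnilpmes"; after the second, "ilpmesgn".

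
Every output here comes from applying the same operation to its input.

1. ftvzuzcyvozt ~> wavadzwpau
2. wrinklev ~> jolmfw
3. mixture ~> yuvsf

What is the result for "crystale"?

ztubmf

The transformation: shift every letter 1 place forward in the alphabet (wrapping around), then delete the first 2 characters.
For "crystale", step one produces "dsztubmf"; step two turns that into "ztubmf".
(Check on "mixture": → "njyuvsf" → "yuvsf" ✓)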